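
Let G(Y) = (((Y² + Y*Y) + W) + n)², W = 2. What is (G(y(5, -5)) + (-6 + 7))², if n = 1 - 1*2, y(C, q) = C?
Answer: 6770404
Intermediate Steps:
n = -1 (n = 1 - 2 = -1)
G(Y) = (1 + 2*Y²)² (G(Y) = (((Y² + Y*Y) + 2) - 1)² = (((Y² + Y²) + 2) - 1)² = ((2*Y² + 2) - 1)² = ((2 + 2*Y²) - 1)² = (1 + 2*Y²)²)
(G(y(5, -5)) + (-6 + 7))² = ((1 + 2*5²)² + (-6 + 7))² = ((1 + 2*25)² + 1)² = ((1 + 50)² + 1)² = (51² + 1)² = (2601 + 1)² = 2602² = 6770404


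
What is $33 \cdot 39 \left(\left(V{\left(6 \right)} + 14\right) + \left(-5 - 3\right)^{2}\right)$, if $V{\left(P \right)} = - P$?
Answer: $92664$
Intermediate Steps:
$33 \cdot 39 \left(\left(V{\left(6 \right)} + 14\right) + \left(-5 - 3\right)^{2}\right) = 33 \cdot 39 \left(\left(\left(-1\right) 6 + 14\right) + \left(-5 - 3\right)^{2}\right) = 1287 \left(\left(-6 + 14\right) + \left(-8\right)^{2}\right) = 1287 \left(8 + 64\right) = 1287 \cdot 72 = 92664$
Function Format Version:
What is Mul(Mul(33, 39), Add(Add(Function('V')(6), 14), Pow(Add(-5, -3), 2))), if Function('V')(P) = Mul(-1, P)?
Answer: 92664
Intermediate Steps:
Mul(Mul(33, 39), Add(Add(Function('V')(6), 14), Pow(Add(-5, -3), 2))) = Mul(Mul(33, 39), Add(Add(Mul(-1, 6), 14), Pow(Add(-5, -3), 2))) = Mul(1287, Add(Add(-6, 14), Pow(-8, 2))) = Mul(1287, Add(8, 64)) = Mul(1287, 72) = 92664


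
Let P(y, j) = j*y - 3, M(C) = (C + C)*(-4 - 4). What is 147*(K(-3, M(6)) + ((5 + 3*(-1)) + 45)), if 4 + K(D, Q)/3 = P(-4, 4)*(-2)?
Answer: 21903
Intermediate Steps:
M(C) = -16*C (M(C) = (2*C)*(-8) = -16*C)
P(y, j) = -3 + j*y
K(D, Q) = 102 (K(D, Q) = -12 + 3*((-3 + 4*(-4))*(-2)) = -12 + 3*((-3 - 16)*(-2)) = -12 + 3*(-19*(-2)) = -12 + 3*38 = -12 + 114 = 102)
147*(K(-3, M(6)) + ((5 + 3*(-1)) + 45)) = 147*(102 + ((5 + 3*(-1)) + 45)) = 147*(102 + ((5 - 3) + 45)) = 147*(102 + (2 + 45)) = 147*(102 + 47) = 147*149 = 21903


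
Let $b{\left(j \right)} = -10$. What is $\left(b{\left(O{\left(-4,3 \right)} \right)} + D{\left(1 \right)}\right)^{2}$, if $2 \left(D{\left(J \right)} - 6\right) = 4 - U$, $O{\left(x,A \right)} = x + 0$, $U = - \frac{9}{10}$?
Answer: $\frac{961}{400} \approx 2.4025$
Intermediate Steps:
$U = - \frac{9}{10}$ ($U = \left(-9\right) \frac{1}{10} = - \frac{9}{10} \approx -0.9$)
$O{\left(x,A \right)} = x$
$D{\left(J \right)} = \frac{169}{20}$ ($D{\left(J \right)} = 6 + \frac{4 - - \frac{9}{10}}{2} = 6 + \frac{4 + \frac{9}{10}}{2} = 6 + \frac{1}{2} \cdot \frac{49}{10} = 6 + \frac{49}{20} = \frac{169}{20}$)
$\left(b{\left(O{\left(-4,3 \right)} \right)} + D{\left(1 \right)}\right)^{2} = \left(-10 + \frac{169}{20}\right)^{2} = \left(- \frac{31}{20}\right)^{2} = \frac{961}{400}$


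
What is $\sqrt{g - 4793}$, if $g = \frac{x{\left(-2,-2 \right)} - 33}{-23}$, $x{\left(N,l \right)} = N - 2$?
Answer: $\frac{i \sqrt{2534646}}{23} \approx 69.22 i$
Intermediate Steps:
$x{\left(N,l \right)} = -2 + N$ ($x{\left(N,l \right)} = N - 2 = -2 + N$)
$g = \frac{37}{23}$ ($g = \frac{\left(-2 - 2\right) - 33}{-23} = - \frac{-4 - 33}{23} = \left(- \frac{1}{23}\right) \left(-37\right) = \frac{37}{23} \approx 1.6087$)
$\sqrt{g - 4793} = \sqrt{\frac{37}{23} - 4793} = \sqrt{- \frac{110202}{23}} = \frac{i \sqrt{2534646}}{23}$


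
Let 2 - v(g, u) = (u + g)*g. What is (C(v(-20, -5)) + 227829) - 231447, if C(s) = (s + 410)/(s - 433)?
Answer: -3368270/931 ≈ -3617.9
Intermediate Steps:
v(g, u) = 2 - g*(g + u) (v(g, u) = 2 - (u + g)*g = 2 - (g + u)*g = 2 - g*(g + u))
C(s) = (410 + s)/(-433 + s)
(C(v(-20, -5)) + 227829) - 231447 = ((410 + (2 - 1*(-20)² - 1*(-20)*(-5)))/(-433 + (2 - 1*(-20)² - 1*(-20)*(-5))) + 227829) - 231447 = ((410 + (2 - 1*400 - 100))/(-433 + (2 - 1*400 - 100)) + 227829) - 231447 = ((410 + (2 - 400 - 100))/(-433 + (2 - 400 - 100)) + 227829) - 231447 = ((410 - 498)/(-433 - 498) + 227829) - 231447 = (-88/(-931) + 227829) - 231447 = (-1/931*(-88) + 227829) - 231447 = (88/931 + 227829) - 231447 = 212108887/931 - 231447 = -3368270/931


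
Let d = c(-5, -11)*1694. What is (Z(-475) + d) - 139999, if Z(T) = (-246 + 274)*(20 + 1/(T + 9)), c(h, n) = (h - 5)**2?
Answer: 6980899/233 ≈ 29961.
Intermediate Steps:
c(h, n) = (-5 + h)**2
d = 169400 (d = (-5 - 5)**2*1694 = (-10)**2*1694 = 100*1694 = 169400)
Z(T) = 560 + 28/(9 + T) (Z(T) = 28*(20 + 1/(9 + T)) = 560 + 28/(9 + T))
(Z(-475) + d) - 139999 = (28*(181 + 20*(-475))/(9 - 475) + 169400) - 139999 = (28*(181 - 9500)/(-466) + 169400) - 139999 = (28*(-1/466)*(-9319) + 169400) - 139999 = (130466/233 + 169400) - 139999 = 39600666/233 - 139999 = 6980899/233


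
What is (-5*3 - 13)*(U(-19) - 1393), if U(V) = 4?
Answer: 38892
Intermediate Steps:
(-5*3 - 13)*(U(-19) - 1393) = (-5*3 - 13)*(4 - 1393) = (-15 - 13)*(-1389) = -28*(-1389) = 38892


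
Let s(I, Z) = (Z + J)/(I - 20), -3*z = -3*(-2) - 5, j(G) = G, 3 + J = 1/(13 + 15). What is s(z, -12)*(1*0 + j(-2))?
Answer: -1257/854 ≈ -1.4719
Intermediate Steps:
J = -83/28 (J = -3 + 1/(13 + 15) = -3 + 1/28 = -83/28 ≈ -2.9643)
z = -⅓ (z = -(-3*(-2) - 5)/3 = -(6 - 5)/3 = -⅓*1 = -⅓ ≈ -0.33333)
s(I, Z) = (-83/28 + Z)/(-20 + I) (s(I, Z) = (Z - 83/28)/(I - 20) = (-83/28 + Z)/(-20 + I))
s(z, -12)*(1*0 + j(-2)) = ((-83/28 - 12)/(-20 - ⅓))*(1*0 - 2) = (-419/28/(-61/3))*(0 - 2) = -3/61*(-419/28)*(-2) = (1257/1708)*(-2) = -1257/854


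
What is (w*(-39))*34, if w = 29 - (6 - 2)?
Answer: -33150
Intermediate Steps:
w = 25 (w = 29 - 1*4 = 29 - 4 = 25)
(w*(-39))*34 = (25*(-39))*34 = -975*34 = -33150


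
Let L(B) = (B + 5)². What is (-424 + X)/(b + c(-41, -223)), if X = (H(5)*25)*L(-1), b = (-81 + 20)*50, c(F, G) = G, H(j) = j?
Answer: -1576/3273 ≈ -0.48152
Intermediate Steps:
L(B) = (5 + B)²
b = -3050 (b = -61*50 = -3050)
X = 2000 (X = (5*25)*(5 - 1)² = 125*4² = 125*16 = 2000)
(-424 + X)/(b + c(-41, -223)) = (-424 + 2000)/(-3050 - 223) = 1576/(-3273) = 1576*(-1/3273) = -1576/3273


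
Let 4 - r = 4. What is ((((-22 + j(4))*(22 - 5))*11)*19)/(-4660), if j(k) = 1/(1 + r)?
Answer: 74613/4660 ≈ 16.011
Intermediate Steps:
r = 0 (r = 4 - 1*4 = 4 - 4 = 0)
j(k) = 1 (j(k) = 1/(1 + 0) = 1/1 = 1)
((((-22 + j(4))*(22 - 5))*11)*19)/(-4660) = ((((-22 + 1)*(22 - 5))*11)*19)/(-4660) = ((-21*17*11)*19)*(-1/4660) = (-357*11*19)*(-1/4660) = -3927*19*(-1/4660) = -74613*(-1/4660) = 74613/4660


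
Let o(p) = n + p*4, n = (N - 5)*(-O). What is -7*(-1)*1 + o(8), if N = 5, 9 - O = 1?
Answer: 39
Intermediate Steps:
O = 8 (O = 9 - 1*1 = 9 - 1 = 8)
n = 0 (n = (5 - 5)*(-1*8) = 0*(-8) = 0)
o(p) = 4*p (o(p) = 0 + p*4 = 0 + 4*p = 4*p)
-7*(-1)*1 + o(8) = -7*(-1)*1 + 4*8 = 7*1 + 32 = 7 + 32 = 39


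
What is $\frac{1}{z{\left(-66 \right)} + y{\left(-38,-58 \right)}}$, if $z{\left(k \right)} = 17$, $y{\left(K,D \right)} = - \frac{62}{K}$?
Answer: $\frac{19}{354} \approx 0.053672$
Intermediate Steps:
$\frac{1}{z{\left(-66 \right)} + y{\left(-38,-58 \right)}} = \frac{1}{17 - \frac{62}{-38}} = \frac{1}{17 - - \frac{31}{19}} = \frac{1}{17 + \frac{31}{19}} = \frac{1}{\frac{354}{19}} = \frac{19}{354}$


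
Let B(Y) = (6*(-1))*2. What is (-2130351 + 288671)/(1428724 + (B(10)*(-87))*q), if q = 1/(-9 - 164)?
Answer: -19913165/15448013 ≈ -1.2890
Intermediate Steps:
B(Y) = -12 (B(Y) = -6*2 = -12)
q = -1/173 (q = 1/(-173) = -1/173 ≈ -0.0057803)
(-2130351 + 288671)/(1428724 + (B(10)*(-87))*q) = (-2130351 + 288671)/(1428724 - 12*(-87)*(-1/173)) = -1841680/(1428724 + 1044*(-1/173)) = -1841680/(1428724 - 1044/173) = -1841680/247168208/173 = -1841680*173/247168208 = -19913165/15448013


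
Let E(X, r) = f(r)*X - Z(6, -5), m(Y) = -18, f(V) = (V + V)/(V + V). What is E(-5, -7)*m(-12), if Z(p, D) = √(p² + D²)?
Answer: 90 + 18*√61 ≈ 230.58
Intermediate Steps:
f(V) = 1 (f(V) = (2*V)/((2*V)) = (2*V)*(1/(2*V)) = 1)
Z(p, D) = √(D² + p²)
E(X, r) = X - √61 (E(X, r) = 1*X - √((-5)² + 6²) = X - √(25 + 36) = X - √61)
E(-5, -7)*m(-12) = (-5 - √61)*(-18) = 90 + 18*√61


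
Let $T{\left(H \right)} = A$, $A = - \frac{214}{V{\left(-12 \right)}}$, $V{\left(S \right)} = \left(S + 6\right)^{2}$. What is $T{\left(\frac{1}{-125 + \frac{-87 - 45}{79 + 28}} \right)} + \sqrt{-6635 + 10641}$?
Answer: $- \frac{107}{18} + \sqrt{4006} \approx 57.349$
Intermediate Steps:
$V{\left(S \right)} = \left(6 + S\right)^{2}$
$A = - \frac{107}{18}$ ($A = - \frac{214}{\left(6 - 12\right)^{2}} = - \frac{214}{\left(-6\right)^{2}} = - \frac{214}{36} = \left(-214\right) \frac{1}{36} = - \frac{107}{18} \approx -5.9444$)
$T{\left(H \right)} = - \frac{107}{18}$
$T{\left(\frac{1}{-125 + \frac{-87 - 45}{79 + 28}} \right)} + \sqrt{-6635 + 10641} = - \frac{107}{18} + \sqrt{-6635 + 10641} = - \frac{107}{18} + \sqrt{4006}$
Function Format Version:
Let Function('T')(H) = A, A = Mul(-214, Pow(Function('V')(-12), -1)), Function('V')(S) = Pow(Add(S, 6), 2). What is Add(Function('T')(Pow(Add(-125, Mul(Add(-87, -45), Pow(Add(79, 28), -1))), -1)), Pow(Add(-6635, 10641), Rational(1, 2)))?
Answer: Add(Rational(-107, 18), Pow(4006, Rational(1, 2))) ≈ 57.349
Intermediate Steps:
Function('V')(S) = Pow(Add(6, S), 2)
A = Rational(-107, 18) (A = Mul(-214, Pow(Pow(Add(6, -12), 2), -1)) = Mul(-214, Pow(Pow(-6, 2), -1)) = Mul(-214, Pow(36, -1)) = Mul(-214, Rational(1, 36)) = Rational(-107, 18) ≈ -5.9444)
Function('T')(H) = Rational(-107, 18)
Add(Function('T')(Pow(Add(-125, Mul(Add(-87, -45), Pow(Add(79, 28), -1))), -1)), Pow(Add(-6635, 10641), Rational(1, 2))) = Add(Rational(-107, 18), Pow(Add(-6635, 10641), Rational(1, 2))) = Add(Rational(-107, 18), Pow(4006, Rational(1, 2)))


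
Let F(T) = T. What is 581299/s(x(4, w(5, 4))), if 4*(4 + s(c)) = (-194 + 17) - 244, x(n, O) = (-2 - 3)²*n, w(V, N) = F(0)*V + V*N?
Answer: -2325196/437 ≈ -5320.8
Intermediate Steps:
w(V, N) = N*V (w(V, N) = 0*V + V*N = 0 + N*V = N*V)
x(n, O) = 25*n (x(n, O) = (-5)²*n = 25*n)
s(c) = -437/4 (s(c) = -4 + ((-194 + 17) - 244)/4 = -4 + (-177 - 244)/4 = -4 + (¼)*(-421) = -4 - 421/4 = -437/4)
581299/s(x(4, w(5, 4))) = 581299/(-437/4) = 581299*(-4/437) = -2325196/437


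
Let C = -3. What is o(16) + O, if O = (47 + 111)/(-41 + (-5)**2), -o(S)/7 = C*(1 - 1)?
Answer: -79/8 ≈ -9.8750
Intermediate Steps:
o(S) = 0 (o(S) = -(-21)*(1 - 1) = -(-21)*0 = -7*0 = 0)
O = -79/8 (O = 158/(-41 + 25) = 158/(-16) = 158*(-1/16) = -79/8 ≈ -9.8750)
o(16) + O = 0 - 79/8 = -79/8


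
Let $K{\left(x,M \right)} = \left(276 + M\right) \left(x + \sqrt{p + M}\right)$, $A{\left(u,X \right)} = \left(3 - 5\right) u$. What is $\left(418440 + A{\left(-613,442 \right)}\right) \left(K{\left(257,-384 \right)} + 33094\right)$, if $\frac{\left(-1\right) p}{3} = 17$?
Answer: $2240177108 - 45323928 i \sqrt{435} \approx 2.2402 \cdot 10^{9} - 9.4531 \cdot 10^{8} i$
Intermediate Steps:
$p = -51$ ($p = \left(-3\right) 17 = -51$)
$A{\left(u,X \right)} = - 2 u$
$K{\left(x,M \right)} = \left(276 + M\right) \left(x + \sqrt{-51 + M}\right)$
$\left(418440 + A{\left(-613,442 \right)}\right) \left(K{\left(257,-384 \right)} + 33094\right) = \left(418440 - -1226\right) \left(\left(276 \cdot 257 + 276 \sqrt{-51 - 384} - 98688 - 384 \sqrt{-51 - 384}\right) + 33094\right) = \left(418440 + 1226\right) \left(\left(70932 + 276 \sqrt{-435} - 98688 - 384 \sqrt{-435}\right) + 33094\right) = 419666 \left(\left(70932 + 276 i \sqrt{435} - 98688 - 384 i \sqrt{435}\right) + 33094\right) = 419666 \left(\left(-27756 - 108 i \sqrt{435}\right) + 33094\right) = 419666 \left(5338 - 108 i \sqrt{435}\right) = 2240177108 - 45323928 i \sqrt{435}$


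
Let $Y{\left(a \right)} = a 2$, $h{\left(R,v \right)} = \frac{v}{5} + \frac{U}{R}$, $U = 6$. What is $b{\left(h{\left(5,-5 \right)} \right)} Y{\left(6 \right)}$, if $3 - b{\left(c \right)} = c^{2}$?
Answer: $\frac{888}{25} \approx 35.52$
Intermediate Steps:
$h{\left(R,v \right)} = \frac{6}{R} + \frac{v}{5}$ ($h{\left(R,v \right)} = \frac{v}{5} + \frac{6}{R} = \frac{6}{R} + \frac{v}{5}$)
$Y{\left(a \right)} = 2 a$
$b{\left(c \right)} = 3 - c^{2}$
$b{\left(h{\left(5,-5 \right)} \right)} Y{\left(6 \right)} = \left(3 - \left(\frac{6}{5} + \frac{1}{5} \left(-5\right)\right)^{2}\right) 2 \cdot 6 = \left(3 - \left(6 \cdot \frac{1}{5} - 1\right)^{2}\right) 12 = \left(3 - \left(\frac{6}{5} - 1\right)^{2}\right) 12 = \left(3 - \left(\frac{1}{5}\right)^{2}\right) 12 = \left(3 - \frac{1}{25}\right) 12 = \frac{74}{25} \cdot 12 = \frac{888}{25}$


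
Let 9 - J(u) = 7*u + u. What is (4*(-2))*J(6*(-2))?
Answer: -840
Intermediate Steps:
J(u) = 9 - 8*u (J(u) = 9 - (7*u + u) = 9 - 8*u)
(4*(-2))*J(6*(-2)) = (4*(-2))*(9 - 48*(-2)) = -8*(9 - 8*(-12)) = -8*(9 + 96) = -8*105 = -840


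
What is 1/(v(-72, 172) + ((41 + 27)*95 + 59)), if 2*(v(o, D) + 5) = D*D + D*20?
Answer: 1/23026 ≈ 4.3429e-5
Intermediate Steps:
v(o, D) = -5 + D**2/2 + 10*D (v(o, D) = -5 + (D*D + D*20)/2 = -5 + (D**2 + 20*D)/2 = -5 + (D**2/2 + 10*D) = -5 + D**2/2 + 10*D)
1/(v(-72, 172) + ((41 + 27)*95 + 59)) = 1/((-5 + (1/2)*172**2 + 10*172) + ((41 + 27)*95 + 59)) = 1/((-5 + (1/2)*29584 + 1720) + (68*95 + 59)) = 1/((-5 + 14792 + 1720) + (6460 + 59)) = 1/(16507 + 6519) = 1/23026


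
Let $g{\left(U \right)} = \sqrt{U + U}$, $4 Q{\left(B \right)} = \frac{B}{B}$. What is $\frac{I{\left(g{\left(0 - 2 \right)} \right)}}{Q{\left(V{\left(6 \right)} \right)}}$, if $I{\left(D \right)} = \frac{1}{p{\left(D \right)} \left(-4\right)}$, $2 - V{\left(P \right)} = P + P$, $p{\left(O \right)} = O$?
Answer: $\frac{i}{2} \approx 0.5 i$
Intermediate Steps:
$V{\left(P \right)} = 2 - 2 P$ ($V{\left(P \right)} = 2 - \left(P + P\right) = 2 - 2 P$)
$Q{\left(B \right)} = \frac{1}{4}$ ($Q{\left(B \right)} = \frac{B \frac{1}{B}}{4} = \frac{1}{4} \cdot 1 = \frac{1}{4}$)
$g{\left(U \right)} = \sqrt{2} \sqrt{U}$ ($g{\left(U \right)} = \sqrt{2 U} = \sqrt{2} \sqrt{U}$)
$I{\left(D \right)} = - \frac{1}{4 D}$ ($I{\left(D \right)} = \frac{1}{D \left(-4\right)} = \frac{1}{\left(-4\right) D} = - \frac{1}{4 D}$)
$\frac{I{\left(g{\left(0 - 2 \right)} \right)}}{Q{\left(V{\left(6 \right)} \right)}} = - \frac{1}{4 \sqrt{2} \sqrt{0 - 2}} \frac{1}{\frac{1}{4}} = - \frac{1}{4 \sqrt{2} \sqrt{0 - 2}} \cdot 4 = - \frac{1}{4 \sqrt{2} \sqrt{-2}} \cdot 4 = - \frac{1}{4 \sqrt{2} i \sqrt{2}} \cdot 4 = - \frac{1}{4 \cdot 2 i} 4 = - \frac{\left(- \frac{1}{2}\right) i}{4} \cdot 4 = \frac{i}{8} \cdot 4 = \frac{i}{2}$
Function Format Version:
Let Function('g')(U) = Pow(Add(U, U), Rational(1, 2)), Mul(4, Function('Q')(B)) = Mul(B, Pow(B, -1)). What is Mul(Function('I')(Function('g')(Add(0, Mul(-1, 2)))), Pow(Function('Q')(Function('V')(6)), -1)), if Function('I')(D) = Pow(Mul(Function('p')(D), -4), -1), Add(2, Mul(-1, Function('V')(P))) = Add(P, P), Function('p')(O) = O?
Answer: Mul(Rational(1, 2), I) ≈ Mul(0.50000, I)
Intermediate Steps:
Function('V')(P) = Add(2, Mul(-2, P)) (Function('V')(P) = Add(2, Mul(-1, Add(P, P))) = Add(2, Mul(-1, Mul(2, P))) = Add(2, Mul(-2, P)))
Function('Q')(B) = Rational(1, 4) (Function('Q')(B) = Mul(Rational(1, 4), Mul(B, Pow(B, -1))) = Mul(Rational(1, 4), 1) = Rational(1, 4))
Function('g')(U) = Mul(Pow(2, Rational(1, 2)), Pow(U, Rational(1, 2))) (Function('g')(U) = Pow(Mul(2, U), Rational(1, 2)) = Mul(Pow(2, Rational(1, 2)), Pow(U, Rational(1, 2))))
Function('I')(D) = Mul(Rational(-1, 4), Pow(D, -1)) (Function('I')(D) = Pow(Mul(D, -4), -1) = Pow(Mul(-4, D), -1) = Mul(Rational(-1, 4), Pow(D, -1)))
Mul(Function('I')(Function('g')(Add(0, Mul(-1, 2)))), Pow(Function('Q')(Function('V')(6)), -1)) = Mul(Mul(Rational(-1, 4), Pow(Mul(Pow(2, Rational(1, 2)), Pow(Add(0, Mul(-1, 2)), Rational(1, 2))), -1)), Pow(Rational(1, 4), -1)) = Mul(Mul(Rational(-1, 4), Pow(Mul(Pow(2, Rational(1, 2)), Pow(Add(0, -2), Rational(1, 2))), -1)), 4) = Mul(Mul(Rational(-1, 4), Pow(Mul(Pow(2, Rational(1, 2)), Pow(-2, Rational(1, 2))), -1)), 4) = Mul(Mul(Rational(-1, 4), Pow(Mul(Pow(2, Rational(1, 2)), Mul(I, Pow(2, Rational(1, 2)))), -1)), 4) = Mul(Mul(Rational(-1, 4), Pow(Mul(2, I), -1)), 4) = Mul(Mul(Rational(-1, 4), Mul(Rational(-1, 2), I)), 4) = Mul(Mul(Rational(1, 8), I), 4) = Mul(Rational(1, 2), I)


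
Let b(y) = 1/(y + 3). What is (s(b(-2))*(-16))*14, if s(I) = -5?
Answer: 1120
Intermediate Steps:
b(y) = 1/(3 + y)
(s(b(-2))*(-16))*14 = -5*(-16)*14 = 80*14 = 1120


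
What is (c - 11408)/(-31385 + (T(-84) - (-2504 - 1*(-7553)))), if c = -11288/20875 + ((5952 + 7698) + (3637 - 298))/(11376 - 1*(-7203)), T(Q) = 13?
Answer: 1474765097459/4708465906375 ≈ 0.31322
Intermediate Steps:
c = 48308541/129278875 (c = -11288*1/20875 + (13650 + 3339)/(11376 + 7203) = -11288/20875 + 16989/18579 = -11288/20875 + 16989*(1/18579) = -11288/20875 + 5663/6193 = 48308541/129278875 ≈ 0.37368)
(c - 11408)/(-31385 + (T(-84) - (-2504 - 1*(-7553)))) = (48308541/129278875 - 11408)/(-31385 + (13 - (-2504 - 1*(-7553)))) = -1474765097459/(129278875*(-31385 + (13 - (-2504 + 7553)))) = -1474765097459/(129278875*(-31385 + (13 - 1*5049))) = -1474765097459/(129278875*(-31385 + (13 - 5049))) = -1474765097459/(129278875*(-31385 - 5036)) = -1474765097459/129278875/(-36421) = -1474765097459/129278875*(-1/36421) = 1474765097459/4708465906375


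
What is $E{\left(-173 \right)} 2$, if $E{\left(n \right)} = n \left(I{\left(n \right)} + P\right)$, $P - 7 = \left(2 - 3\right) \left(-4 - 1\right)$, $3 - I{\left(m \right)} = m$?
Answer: $-65048$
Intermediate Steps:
$I{\left(m \right)} = 3 - m$
$P = 12$ ($P = 7 + \left(2 - 3\right) \left(-4 - 1\right) = 7 - -5 = 7 + 5 = 12$)
$E{\left(n \right)} = n \left(15 - n\right)$ ($E{\left(n \right)} = n \left(\left(3 - n\right) + 12\right) = n \left(15 - n\right)$)
$E{\left(-173 \right)} 2 = - 173 \left(15 - -173\right) 2 = - 173 \left(15 + 173\right) 2 = \left(-173\right) 188 \cdot 2 = \left(-32524\right) 2 = -65048$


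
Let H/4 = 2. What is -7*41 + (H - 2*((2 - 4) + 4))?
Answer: -283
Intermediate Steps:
H = 8 (H = 4*2 = 8)
-7*41 + (H - 2*((2 - 4) + 4)) = -7*41 + (8 - 2*((2 - 4) + 4)) = -287 + (8 - 2*(-2 + 4)) = -287 + (8 - 2*2) = -287 + (8 - 4) = -287 + 4 = -283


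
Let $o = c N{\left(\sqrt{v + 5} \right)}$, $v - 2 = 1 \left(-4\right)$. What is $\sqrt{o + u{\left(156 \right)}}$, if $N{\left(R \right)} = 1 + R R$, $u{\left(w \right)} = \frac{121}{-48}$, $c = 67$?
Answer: $\frac{\sqrt{38229}}{12} \approx 16.294$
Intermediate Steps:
$v = -2$ ($v = 2 + 1 \left(-4\right) = 2 - 4 = -2$)
$u{\left(w \right)} = - \frac{121}{48}$ ($u{\left(w \right)} = 121 \left(- \frac{1}{48}\right) = - \frac{121}{48}$)
$N{\left(R \right)} = 1 + R^{2}$
$o = 268$ ($o = 67 \left(1 + \left(\sqrt{-2 + 5}\right)^{2}\right) = 67 \left(1 + \left(\sqrt{3}\right)^{2}\right) = 67 \left(1 + 3\right) = 67 \cdot 4 = 268$)
$\sqrt{o + u{\left(156 \right)}} = \sqrt{268 - \frac{121}{48}} = \sqrt{\frac{12743}{48}} = \frac{\sqrt{38229}}{12}$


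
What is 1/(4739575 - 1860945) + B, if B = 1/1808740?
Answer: 468737/520669322620 ≈ 9.0026e-7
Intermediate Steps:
B = 1/1808740 ≈ 5.5287e-7
1/(4739575 - 1860945) + B = 1/(4739575 - 1860945) + 1/1808740 = 1/2878630 + 1/1808740 = 468737/520669322620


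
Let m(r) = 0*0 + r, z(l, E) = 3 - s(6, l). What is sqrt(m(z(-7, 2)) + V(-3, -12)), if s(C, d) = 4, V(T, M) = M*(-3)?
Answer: sqrt(35) ≈ 5.9161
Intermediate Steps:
V(T, M) = -3*M
z(l, E) = -1 (z(l, E) = 3 - 1*4 = 3 - 4 = -1)
m(r) = r (m(r) = 0 + r = r)
sqrt(m(z(-7, 2)) + V(-3, -12)) = sqrt(-1 - 3*(-12)) = sqrt(-1 + 36) = sqrt(35)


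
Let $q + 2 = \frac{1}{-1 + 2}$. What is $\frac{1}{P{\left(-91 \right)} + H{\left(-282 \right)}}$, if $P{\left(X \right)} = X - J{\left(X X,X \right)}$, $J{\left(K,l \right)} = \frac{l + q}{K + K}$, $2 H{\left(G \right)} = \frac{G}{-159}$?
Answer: $- \frac{438893}{39547618} \approx -0.011098$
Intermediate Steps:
$H{\left(G \right)} = - \frac{G}{318}$ ($H{\left(G \right)} = \frac{G \frac{1}{-159}}{2} = \frac{G \left(- \frac{1}{159}\right)}{2} = \frac{\left(- \frac{1}{159}\right) G}{2} = - \frac{G}{318}$)
$q = -1$ ($q = -2 + \frac{1}{-1 + 2} = -2 + 1^{-1} = -2 + 1 = -1$)
$J{\left(K,l \right)} = \frac{-1 + l}{2 K}$ ($J{\left(K,l \right)} = \frac{l - 1}{K + K} = \frac{-1 + l}{2 K}$)
$P{\left(X \right)} = X - \frac{-1 + X}{2 X^{2}}$ ($P{\left(X \right)} = X - \frac{-1 + X}{2 X X} = X - \frac{-1 + X}{2 X^{2}}$)
$\frac{1}{P{\left(-91 \right)} + H{\left(-282 \right)}} = \frac{1}{\frac{1 - -91 + 2 \left(-91\right)^{3}}{2 \cdot 8281} - - \frac{47}{53}} = \frac{1}{\frac{1}{2} \cdot \frac{1}{8281} \left(1 + 91 + 2 \left(-753571\right)\right) + \frac{47}{53}} = \frac{1}{\frac{1}{2} \cdot \frac{1}{8281} \left(1 + 91 - 1507142\right) + \frac{47}{53}} = \frac{1}{\frac{1}{2} \cdot \frac{1}{8281} \left(-1507050\right) + \frac{47}{53}} = \frac{1}{- \frac{753525}{8281} + \frac{47}{53}} = \frac{1}{- \frac{39547618}{438893}} = - \frac{438893}{39547618}$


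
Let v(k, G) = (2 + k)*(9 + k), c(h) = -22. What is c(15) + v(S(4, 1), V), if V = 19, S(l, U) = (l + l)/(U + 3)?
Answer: 22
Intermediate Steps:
S(l, U) = 2*l/(3 + U) (S(l, U) = (2*l)/(3 + U) = 2*l/(3 + U))
c(15) + v(S(4, 1), V) = -22 + (18 + (2*4/(3 + 1))**2 + 11*(2*4/(3 + 1))) = -22 + (18 + (2*4/4)**2 + 11*(2*4/4)) = -22 + (18 + (2*4*(1/4))**2 + 11*(2*4*(1/4))) = -22 + (18 + 2**2 + 11*2) = -22 + (18 + 4 + 22) = -22 + 44 = 22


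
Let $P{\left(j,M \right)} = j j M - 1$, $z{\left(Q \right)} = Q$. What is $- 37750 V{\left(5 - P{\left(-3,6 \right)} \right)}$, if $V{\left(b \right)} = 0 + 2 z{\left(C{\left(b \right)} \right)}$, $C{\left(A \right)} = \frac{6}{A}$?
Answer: $\frac{18875}{2} \approx 9437.5$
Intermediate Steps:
$P{\left(j,M \right)} = -1 + M j^{2}$ ($P{\left(j,M \right)} = j^{2} M - 1 = M j^{2} - 1 = -1 + M j^{2}$)
$V{\left(b \right)} = \frac{12}{b}$ ($V{\left(b \right)} = 0 + 2 \frac{6}{b} = 0 + \frac{12}{b} = \frac{12}{b}$)
$- 37750 V{\left(5 - P{\left(-3,6 \right)} \right)} = - 37750 \frac{12}{5 - \left(-1 + 6 \left(-3\right)^{2}\right)} = - 37750 \frac{12}{5 - \left(-1 + 6 \cdot 9\right)} = - 37750 \frac{12}{5 - \left(-1 + 54\right)} = - 37750 \frac{12}{5 - 53} = - 37750 \frac{12}{-48} = - 37750 \cdot 12 \left(- \frac{1}{48}\right) = \left(-37750\right) \left(- \frac{1}{4}\right) = \frac{18875}{2}$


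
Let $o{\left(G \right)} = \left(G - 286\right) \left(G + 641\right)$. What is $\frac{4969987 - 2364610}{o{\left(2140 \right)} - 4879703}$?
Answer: $\frac{2605377}{276271} \approx 9.4305$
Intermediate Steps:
$o{\left(G \right)} = \left(-286 + G\right) \left(641 + G\right)$
$\frac{4969987 - 2364610}{o{\left(2140 \right)} - 4879703} = \frac{4969987 - 2364610}{\left(-183326 + 2140^{2} + 355 \cdot 2140\right) - 4879703} = \frac{2605377}{\left(-183326 + 4579600 + 759700\right) - 4879703} = \frac{2605377}{5155974 - 4879703} = \frac{2605377}{276271}$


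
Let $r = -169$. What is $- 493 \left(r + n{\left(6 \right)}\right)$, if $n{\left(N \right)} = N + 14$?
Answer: $73457$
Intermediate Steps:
$n{\left(N \right)} = 14 + N$
$- 493 \left(r + n{\left(6 \right)}\right) = - 493 \left(-169 + \left(14 + 6\right)\right) = - 493 \left(-169 + 20\right) = \left(-493\right) \left(-149\right) = 73457$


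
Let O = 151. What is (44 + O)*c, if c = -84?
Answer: -16380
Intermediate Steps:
(44 + O)*c = (44 + 151)*(-84) = 195*(-84) = -16380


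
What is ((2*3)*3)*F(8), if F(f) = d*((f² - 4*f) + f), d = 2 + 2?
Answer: 2880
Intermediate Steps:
d = 4
F(f) = -12*f + 4*f² (F(f) = 4*((f² - 4*f) + f) = 4*(f² - 3*f) = -12*f + 4*f²)
((2*3)*3)*F(8) = ((2*3)*3)*(4*8*(-3 + 8)) = (6*3)*(4*8*5) = 18*160 = 2880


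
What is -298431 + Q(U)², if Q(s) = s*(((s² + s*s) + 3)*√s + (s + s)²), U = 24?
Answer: 21498910785 + 6131220480*√6 ≈ 3.6517e+10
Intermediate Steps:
Q(s) = s*(4*s² + √s*(3 + 2*s²)) (Q(s) = s*(((s² + s²) + 3)*√s + (2*s)²) = s*((2*s² + 3)*√s + 4*s²) = s*((3 + 2*s²)*√s + 4*s²) = s*(√s*(3 + 2*s²) + 4*s²) = s*(4*s² + √s*(3 + 2*s²)))
-298431 + Q(U)² = -298431 + (2*24^(7/2) + 3*24^(3/2) + 4*24³)² = -298431 + (2*(27648*√6) + 3*(48*√6) + 4*13824)² = -298431 + (55296*√6 + 144*√6 + 55296)² = -298431 + (55296 + 55440*√6)²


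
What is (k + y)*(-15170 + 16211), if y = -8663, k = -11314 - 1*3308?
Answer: -24239685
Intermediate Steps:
k = -14622 (k = -11314 - 3308 = -14622)
(k + y)*(-15170 + 16211) = (-14622 - 8663)*(-15170 + 16211) = -23285*1041 = -24239685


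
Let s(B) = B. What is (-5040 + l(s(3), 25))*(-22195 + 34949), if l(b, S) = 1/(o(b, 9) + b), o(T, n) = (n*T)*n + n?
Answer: -16391428046/255 ≈ -6.4280e+7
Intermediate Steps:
o(T, n) = n + T*n² (o(T, n) = (T*n)*n + n = T*n² + n = n + T*n²)
l(b, S) = 1/(9 + 82*b) (l(b, S) = 1/(9*(1 + b*9) + b) = 1/(9*(1 + 9*b) + b) = 1/((9 + 81*b) + b) = 1/(9 + 82*b))
(-5040 + l(s(3), 25))*(-22195 + 34949) = (-5040 + 1/(9 + 82*3))*(-22195 + 34949) = (-5040 + 1/(9 + 246))*12754 = (-5040 + 1/255)*12754 = -1285199/255*12754 = -16391428046/255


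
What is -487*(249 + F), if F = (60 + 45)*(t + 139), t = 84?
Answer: -11524368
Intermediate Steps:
F = 23415 (F = (60 + 45)*(84 + 139) = 105*223 = 23415)
-487*(249 + F) = -487*(249 + 23415) = -487*23664 = -11524368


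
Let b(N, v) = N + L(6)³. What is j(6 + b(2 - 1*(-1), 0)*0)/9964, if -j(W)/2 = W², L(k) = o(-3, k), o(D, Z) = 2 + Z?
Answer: -18/2491 ≈ -0.0072260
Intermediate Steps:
L(k) = 2 + k
b(N, v) = 512 + N (b(N, v) = N + (2 + 6)³ = N + 8³ = N + 512 = 512 + N)
j(W) = -2*W²
j(6 + b(2 - 1*(-1), 0)*0)/9964 = -2*(6 + (512 + (2 - 1*(-1)))*0)²/9964 = -2*(6 + (512 + (2 + 1))*0)²*(1/9964) = -2*(6 + (512 + 3)*0)²*(1/9964) = -2*(6 + 515*0)²*(1/9964) = -2*(6 + 0)²*(1/9964) = -2*6²*(1/9964) = -2*36*(1/9964) = -72*1/9964 = -18/2491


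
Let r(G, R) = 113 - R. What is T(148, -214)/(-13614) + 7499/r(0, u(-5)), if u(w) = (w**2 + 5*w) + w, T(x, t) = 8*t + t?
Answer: 17053109/267742 ≈ 63.692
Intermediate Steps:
T(x, t) = 9*t
u(w) = w**2 + 6*w
T(148, -214)/(-13614) + 7499/r(0, u(-5)) = (9*(-214))/(-13614) + 7499/(113 - (-5)*(6 - 5)) = -1926*(-1/13614) + 7499/(113 - (-5)) = 321/2269 + 7499/(113 - 1*(-5)) = 321/2269 + 7499/(113 + 5) = 321/2269 + 7499/118 = 17053109/267742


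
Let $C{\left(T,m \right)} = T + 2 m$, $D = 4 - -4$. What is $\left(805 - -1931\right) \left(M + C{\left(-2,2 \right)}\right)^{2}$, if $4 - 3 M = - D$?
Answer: $98496$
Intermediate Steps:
$D = 8$ ($D = 4 + 4 = 8$)
$M = 4$ ($M = \frac{4}{3} - \frac{\left(-1\right) 8}{3} = \frac{4}{3} - - \frac{8}{3} = \frac{4}{3} + \frac{8}{3} = 4$)
$\left(805 - -1931\right) \left(M + C{\left(-2,2 \right)}\right)^{2} = \left(805 - -1931\right) \left(4 + \left(-2 + 2 \cdot 2\right)\right)^{2} = \left(805 + 1931\right) \left(4 + \left(-2 + 4\right)\right)^{2} = 2736 \left(4 + 2\right)^{2} = 2736 \cdot 6^{2} = 2736 \cdot 36 = 98496$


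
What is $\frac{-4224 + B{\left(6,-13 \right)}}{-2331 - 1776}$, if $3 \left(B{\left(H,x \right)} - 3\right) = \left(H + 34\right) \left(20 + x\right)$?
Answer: $\frac{12383}{12321} \approx 1.005$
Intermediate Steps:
$B{\left(H,x \right)} = 3 + \frac{\left(20 + x\right) \left(34 + H\right)}{3}$ ($B{\left(H,x \right)} = 3 + \frac{\left(H + 34\right) \left(20 + x\right)}{3} = 3 + \frac{\left(34 + H\right) \left(20 + x\right)}{3} = 3 + \frac{\left(20 + x\right) \left(34 + H\right)}{3}$)
$\frac{-4224 + B{\left(6,-13 \right)}}{-2331 - 1776} = \frac{-4224 + \left(\frac{689}{3} + \frac{20}{3} \cdot 6 + \frac{34}{3} \left(-13\right) + \frac{1}{3} \cdot 6 \left(-13\right)\right)}{-2331 - 1776} = \frac{-4224 + \left(\frac{689}{3} + 40 - \frac{442}{3} - 26\right)}{-4107} = \left(-4224 + \frac{289}{3}\right) \left(- \frac{1}{4107}\right) = \left(- \frac{12383}{3}\right) \left(- \frac{1}{4107}\right) = \frac{12383}{12321}$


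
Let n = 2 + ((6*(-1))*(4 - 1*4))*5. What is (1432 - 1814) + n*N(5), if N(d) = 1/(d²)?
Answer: -9548/25 ≈ -381.92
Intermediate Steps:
N(d) = d⁻²
n = 2 (n = 2 - 6*(4 - 4)*5 = 2 - 6*0*5 = 2 + 0*5 = 2 + 0 = 2)
(1432 - 1814) + n*N(5) = (1432 - 1814) + 2/5² = -382 + 2*(1/25) = -382 + 2/25 = -9548/25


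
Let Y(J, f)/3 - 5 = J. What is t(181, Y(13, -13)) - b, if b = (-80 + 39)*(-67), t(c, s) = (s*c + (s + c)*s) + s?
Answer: 19771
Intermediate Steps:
Y(J, f) = 15 + 3*J
t(c, s) = s + c*s + s*(c + s) (t(c, s) = (c*s + (c + s)*s) + s = (c*s + s*(c + s)) + s = s + c*s + s*(c + s))
b = 2747 (b = -41*(-67) = 2747)
t(181, Y(13, -13)) - b = (15 + 3*13)*(1 + (15 + 3*13) + 2*181) - 1*2747 = (15 + 39)*(1 + (15 + 39) + 362) - 2747 = 54*(1 + 54 + 362) - 2747 = 54*417 - 2747 = 22518 - 2747 = 19771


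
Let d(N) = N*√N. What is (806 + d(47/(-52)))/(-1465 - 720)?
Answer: -806/2185 + 47*I*√611/2954120 ≈ -0.36888 + 0.00039327*I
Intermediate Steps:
d(N) = N^(3/2)
(806 + d(47/(-52)))/(-1465 - 720) = (806 + (47/(-52))^(3/2))/(-1465 - 720) = (806 + (47*(-1/52))^(3/2))/(-2185) = (806 + (-47/52)^(3/2))*(-1/2185) = (806 - 47*I*√611/1352)*(-1/2185) = -806/2185 + 47*I*√611/2954120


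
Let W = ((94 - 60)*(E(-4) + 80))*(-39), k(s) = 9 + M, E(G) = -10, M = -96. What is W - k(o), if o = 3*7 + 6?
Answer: -92733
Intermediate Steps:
o = 27 (o = 21 + 6 = 27)
k(s) = -87 (k(s) = 9 - 96 = -87)
W = -92820 (W = ((94 - 60)*(-10 + 80))*(-39) = (34*70)*(-39) = 2380*(-39) = -92820)
W - k(o) = -92820 - 1*(-87) = -92820 + 87 = -92733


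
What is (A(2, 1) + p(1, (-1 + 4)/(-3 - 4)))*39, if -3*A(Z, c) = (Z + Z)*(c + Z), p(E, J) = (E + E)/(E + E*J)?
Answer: -39/2 ≈ -19.500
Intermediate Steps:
p(E, J) = 2*E/(E + E*J) (p(E, J) = (2*E)/(E + E*J) = 2*E/(E + E*J))
A(Z, c) = -2*Z*(Z + c)/3 (A(Z, c) = -(Z + Z)*(c + Z)/3 = -2*Z*(Z + c)/3)
(A(2, 1) + p(1, (-1 + 4)/(-3 - 4)))*39 = (-⅔*2*(2 + 1) + 2/(1 + (-1 + 4)/(-3 - 4)))*39 = (-⅔*2*3 + 2/(1 + 3/(-7)))*39 = (-4 + 2/(1 + 3*(-⅐)))*39 = (-4 + 2/(1 - 3/7))*39 = (-4 + 2/(4/7))*39 = (-4 + 2*(7/4))*39 = (-4 + 7/2)*39 = -½*39 = -39/2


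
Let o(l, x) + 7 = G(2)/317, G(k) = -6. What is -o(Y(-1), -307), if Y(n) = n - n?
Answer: 2225/317 ≈ 7.0189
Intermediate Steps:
Y(n) = 0
o(l, x) = -2225/317 (o(l, x) = -7 - 6/317 = -2225/317)
-o(Y(-1), -307) = -1*(-2225/317) = 2225/317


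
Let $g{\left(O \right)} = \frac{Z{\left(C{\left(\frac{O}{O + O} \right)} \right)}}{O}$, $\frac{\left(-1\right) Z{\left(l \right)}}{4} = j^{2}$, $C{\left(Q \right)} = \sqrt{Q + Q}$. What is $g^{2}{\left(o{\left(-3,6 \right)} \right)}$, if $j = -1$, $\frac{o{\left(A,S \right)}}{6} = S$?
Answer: $\frac{1}{81} \approx 0.012346$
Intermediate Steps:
$o{\left(A,S \right)} = 6 S$
$C{\left(Q \right)} = \sqrt{2} \sqrt{Q}$ ($C{\left(Q \right)} = \sqrt{2 Q} = \sqrt{2} \sqrt{Q}$)
$Z{\left(l \right)} = -4$ ($Z{\left(l \right)} = - 4 \left(-1\right)^{2} = \left(-4\right) 1 = -4$)
$g{\left(O \right)} = - \frac{4}{O}$
$g^{2}{\left(o{\left(-3,6 \right)} \right)} = \left(- \frac{4}{6 \cdot 6}\right)^{2} = \left(- \frac{4}{36}\right)^{2} = \left(\left(-4\right) \frac{1}{36}\right)^{2} = \left(- \frac{1}{9}\right)^{2} = \frac{1}{81}$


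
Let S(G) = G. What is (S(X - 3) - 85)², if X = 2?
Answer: 7396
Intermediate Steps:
(S(X - 3) - 85)² = ((2 - 3) - 85)² = (-1 - 85)² = (-86)² = 7396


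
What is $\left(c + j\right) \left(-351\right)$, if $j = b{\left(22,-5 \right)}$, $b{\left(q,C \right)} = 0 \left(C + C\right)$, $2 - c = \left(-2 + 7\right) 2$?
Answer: $2808$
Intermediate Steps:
$c = -8$ ($c = 2 - \left(-2 + 7\right) 2 = 2 - 5 \cdot 2 = 2 - 10 = -8$)
$b{\left(q,C \right)} = 0$ ($b{\left(q,C \right)} = 0 \cdot 2 C = 0$)
$j = 0$
$\left(c + j\right) \left(-351\right) = \left(-8 + 0\right) \left(-351\right) = \left(-8\right) \left(-351\right) = 2808$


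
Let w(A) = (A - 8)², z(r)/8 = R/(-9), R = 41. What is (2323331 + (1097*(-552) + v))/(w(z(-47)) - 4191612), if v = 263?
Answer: -69581025/169680286 ≈ -0.41007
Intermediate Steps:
z(r) = -328/9 (z(r) = 8*(41/(-9)) = 8*(41*(-⅑)) = 8*(-41/9) = -328/9)
w(A) = (-8 + A)²
(2323331 + (1097*(-552) + v))/(w(z(-47)) - 4191612) = (2323331 + (1097*(-552) + 263))/((-8 - 328/9)² - 4191612) = (2323331 + (-605544 + 263))/((-400/9)² - 4191612) = (2323331 - 605281)/(160000/81 - 4191612) = 1718050/(-339360572/81) = 1718050*(-81/339360572) = -69581025/169680286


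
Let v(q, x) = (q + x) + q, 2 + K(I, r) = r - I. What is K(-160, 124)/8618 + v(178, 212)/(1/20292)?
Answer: 49664913645/4309 ≈ 1.1526e+7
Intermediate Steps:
K(I, r) = -2 + r - I (K(I, r) = -2 + (r - I) = -2 + r - I)
v(q, x) = x + 2*q
K(-160, 124)/8618 + v(178, 212)/(1/20292) = (-2 + 124 - 1*(-160))/8618 + (212 + 2*178)/(1/20292) = (-2 + 124 + 160)*(1/8618) + (212 + 356)/(1/20292) = 282*(1/8618) + 568*20292 = 141/4309 + 11525856 = 49664913645/4309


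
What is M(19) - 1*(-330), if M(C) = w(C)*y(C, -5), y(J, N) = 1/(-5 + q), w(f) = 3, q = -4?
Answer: 989/3 ≈ 329.67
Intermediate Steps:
y(J, N) = -1/9 (y(J, N) = 1/(-5 - 4) = 1/(-9) = -1/9)
M(C) = -1/3 (M(C) = 3*(-1/9) = -1/3)
M(19) - 1*(-330) = -1/3 - 1*(-330) = -1/3 + 330 = 989/3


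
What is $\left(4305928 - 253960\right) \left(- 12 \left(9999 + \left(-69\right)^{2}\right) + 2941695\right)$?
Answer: $11201969433600$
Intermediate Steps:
$\left(4305928 - 253960\right) \left(- 12 \left(9999 + \left(-69\right)^{2}\right) + 2941695\right) = 4051968 \left(- 12 \left(9999 + 4761\right) + 2941695\right) = 4051968 \left(\left(-12\right) 14760 + 2941695\right) = 4051968 \left(-177120 + 2941695\right) = 4051968 \cdot 2764575 = 11201969433600$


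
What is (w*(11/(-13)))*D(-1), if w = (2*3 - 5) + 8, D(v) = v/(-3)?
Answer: -33/13 ≈ -2.5385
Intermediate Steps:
D(v) = -v/3 (D(v) = v*(-1/3) = -v/3)
w = 9 (w = (6 - 5) + 8 = 1 + 8 = 9)
(w*(11/(-13)))*D(-1) = (9*(11/(-13)))*(-1/3*(-1)) = (9*(11*(-1/13)))*(1/3) = (9*(-11/13))*(1/3) = -99/13*1/3 = -33/13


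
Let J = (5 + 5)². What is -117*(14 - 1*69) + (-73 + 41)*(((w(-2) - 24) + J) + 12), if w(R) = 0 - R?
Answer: 3555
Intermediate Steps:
w(R) = -R
J = 100 (J = 10² = 100)
-117*(14 - 1*69) + (-73 + 41)*(((w(-2) - 24) + J) + 12) = -117*(14 - 1*69) + (-73 + 41)*(((-1*(-2) - 24) + 100) + 12) = -117*(14 - 69) - 32*(((2 - 24) + 100) + 12) = -117*(-55) - 32*((-22 + 100) + 12) = 6435 - 32*(78 + 12) = 6435 - 32*90 = 6435 - 2880 = 3555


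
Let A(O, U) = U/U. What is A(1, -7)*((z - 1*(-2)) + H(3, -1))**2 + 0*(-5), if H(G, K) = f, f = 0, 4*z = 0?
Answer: 4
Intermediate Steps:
z = 0 (z = (1/4)*0 = 0)
H(G, K) = 0
A(O, U) = 1
A(1, -7)*((z - 1*(-2)) + H(3, -1))**2 + 0*(-5) = 1*((0 - 1*(-2)) + 0)**2 + 0*(-5) = 1*((0 + 2) + 0)**2 + 0 = 1*(2 + 0)**2 + 0 = 1*2**2 + 0 = 1*4 + 0 = 4 + 0 = 4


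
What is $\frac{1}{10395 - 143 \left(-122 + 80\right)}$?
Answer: $\frac{1}{16401} \approx 6.0972 \cdot 10^{-5}$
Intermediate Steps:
$\frac{1}{10395 - 143 \left(-122 + 80\right)} = \frac{1}{10395 - -6006} = \frac{1}{10395 + 6006} = \frac{1}{16401}$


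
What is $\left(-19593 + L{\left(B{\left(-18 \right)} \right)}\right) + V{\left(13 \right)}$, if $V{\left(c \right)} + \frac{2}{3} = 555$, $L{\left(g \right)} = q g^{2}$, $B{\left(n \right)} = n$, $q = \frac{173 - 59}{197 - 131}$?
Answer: $- \frac{609808}{33} \approx -18479.0$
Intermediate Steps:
$q = \frac{19}{11}$ ($q = \frac{114}{66} = 114 \cdot \frac{1}{66} = \frac{19}{11} \approx 1.7273$)
$L{\left(g \right)} = \frac{19 g^{2}}{11}$
$V{\left(c \right)} = \frac{1663}{3}$ ($V{\left(c \right)} = - \frac{2}{3} + 555 = \frac{1663}{3}$)
$\left(-19593 + L{\left(B{\left(-18 \right)} \right)}\right) + V{\left(13 \right)} = \left(-19593 + \frac{19 \left(-18\right)^{2}}{11}\right) + \frac{1663}{3} = \left(-19593 + \frac{19}{11} \cdot 324\right) + \frac{1663}{3} = \left(-19593 + \frac{6156}{11}\right) + \frac{1663}{3} = - \frac{209367}{11} + \frac{1663}{3} = - \frac{609808}{33}$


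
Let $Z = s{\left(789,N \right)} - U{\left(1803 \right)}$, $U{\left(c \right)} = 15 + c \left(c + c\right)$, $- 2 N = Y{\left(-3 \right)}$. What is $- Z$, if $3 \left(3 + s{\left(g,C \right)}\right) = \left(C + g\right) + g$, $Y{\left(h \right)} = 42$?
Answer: $6501117$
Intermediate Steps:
$N = -21$ ($N = \left(- \frac{1}{2}\right) 42 = -21$)
$U{\left(c \right)} = 15 + 2 c^{2}$ ($U{\left(c \right)} = 15 + c 2 c = 15 + 2 c^{2}$)
$s{\left(g,C \right)} = -3 + \frac{C}{3} + \frac{2 g}{3}$ ($s{\left(g,C \right)} = -3 + \frac{\left(C + g\right) + g}{3} = -3 + \frac{C + 2 g}{3} = -3 + \left(\frac{C}{3} + \frac{2 g}{3}\right) = -3 + \frac{C}{3} + \frac{2 g}{3}$)
$Z = -6501117$ ($Z = \left(-3 + \frac{1}{3} \left(-21\right) + \frac{2}{3} \cdot 789\right) - \left(15 + 2 \cdot 1803^{2}\right) = \left(-3 - 7 + 526\right) - \left(15 + 2 \cdot 3250809\right) = 516 - \left(15 + 6501618\right) = 516 - 6501633 = -6501117$)
$- Z = \left(-1\right) \left(-6501117\right) = 6501117$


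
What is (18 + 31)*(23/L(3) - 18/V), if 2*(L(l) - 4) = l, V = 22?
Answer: 1813/11 ≈ 164.82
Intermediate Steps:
L(l) = 4 + l/2
(18 + 31)*(23/L(3) - 18/V) = (18 + 31)*(23/(4 + (½)*3) - 18/22) = 49*(23/(4 + 3/2) - 18*1/22) = 49*(23/(11/2) - 9/11) = 49*(23*(2/11) - 9/11) = 49*(46/11 - 9/11) = 49*(37/11) = 1813/11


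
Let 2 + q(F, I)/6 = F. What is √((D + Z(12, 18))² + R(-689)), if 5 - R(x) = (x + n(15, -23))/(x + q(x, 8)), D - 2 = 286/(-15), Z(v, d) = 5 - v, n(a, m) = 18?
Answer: √122884510129/14505 ≈ 24.167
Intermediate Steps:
q(F, I) = -12 + 6*F
D = -256/15 (D = 2 + 286/(-15) = 2 + 286*(-1/15) = 2 - 286/15 = -256/15 ≈ -17.067)
R(x) = 5 - (18 + x)/(-12 + 7*x) (R(x) = 5 - (x + 18)/(x + (-12 + 6*x)) = 5 - (18 + x)/(-12 + 7*x))
√((D + Z(12, 18))² + R(-689)) = √((-256/15 + (5 - 1*12))² + 2*(-39 + 17*(-689))/(-12 + 7*(-689))) = √((-256/15 + (5 - 12))² + 2*(-39 - 11713)/(-12 - 4823)) = √((-256/15 - 7)² + 2*(-11752)/(-4835)) = √((-361/15)² + 2*(-1/4835)*(-11752)) = √(130321/225 + 23504/4835) = √(127078087/217575) = √122884510129/14505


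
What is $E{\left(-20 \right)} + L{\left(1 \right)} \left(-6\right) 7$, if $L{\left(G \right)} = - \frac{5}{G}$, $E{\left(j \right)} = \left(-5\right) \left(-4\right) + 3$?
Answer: $233$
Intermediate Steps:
$E{\left(j \right)} = 23$ ($E{\left(j \right)} = 20 + 3 = 23$)
$E{\left(-20 \right)} + L{\left(1 \right)} \left(-6\right) 7 = 23 + - \frac{5}{1} \left(-6\right) 7 = 23 + \left(-5\right) 1 \left(-6\right) 7 = 23 + \left(-5\right) \left(-6\right) 7 = 23 + 30 \cdot 7 = 23 + 210 = 233$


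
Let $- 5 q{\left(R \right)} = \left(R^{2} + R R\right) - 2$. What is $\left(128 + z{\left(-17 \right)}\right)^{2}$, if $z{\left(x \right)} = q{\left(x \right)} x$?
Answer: $\frac{108826624}{25} \approx 4.3531 \cdot 10^{6}$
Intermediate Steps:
$q{\left(R \right)} = \frac{2}{5} - \frac{2 R^{2}}{5}$ ($q{\left(R \right)} = - \frac{\left(R^{2} + R R\right) - 2}{5} = - \frac{\left(R^{2} + R^{2}\right) - 2}{5} = - \frac{2 R^{2} - 2}{5} = - \frac{-2 + 2 R^{2}}{5} = \frac{2}{5} - \frac{2 R^{2}}{5}$)
$z{\left(x \right)} = x \left(\frac{2}{5} - \frac{2 x^{2}}{5}\right)$ ($z{\left(x \right)} = \left(\frac{2}{5} - \frac{2 x^{2}}{5}\right) x = x \left(\frac{2}{5} - \frac{2 x^{2}}{5}\right)$)
$\left(128 + z{\left(-17 \right)}\right)^{2} = \left(128 + \frac{2}{5} \left(-17\right) \left(1 - \left(-17\right)^{2}\right)\right)^{2} = \left(128 + \frac{2}{5} \left(-17\right) \left(1 - 289\right)\right)^{2} = \left(128 + \frac{2}{5} \left(-17\right) \left(-288\right)\right)^{2} = \left(128 + \frac{9792}{5}\right)^{2} = \left(\frac{10432}{5}\right)^{2} = \frac{108826624}{25}$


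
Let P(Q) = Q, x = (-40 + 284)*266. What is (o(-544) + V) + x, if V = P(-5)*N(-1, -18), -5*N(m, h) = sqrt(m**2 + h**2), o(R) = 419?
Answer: 65323 + 5*sqrt(13) ≈ 65341.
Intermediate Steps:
x = 64904 (x = 244*266 = 64904)
N(m, h) = -sqrt(h**2 + m**2)/5 (N(m, h) = -sqrt(m**2 + h**2)/5 = -sqrt(h**2 + m**2)/5)
V = 5*sqrt(13) (V = -(-1)*sqrt((-18)**2 + (-1)**2) = -(-1)*sqrt(324 + 1) = -(-1)*sqrt(325) = -(-1)*5*sqrt(13) = -(-5)*sqrt(13) = 5*sqrt(13) ≈ 18.028)
(o(-544) + V) + x = (419 + 5*sqrt(13)) + 64904 = 65323 + 5*sqrt(13)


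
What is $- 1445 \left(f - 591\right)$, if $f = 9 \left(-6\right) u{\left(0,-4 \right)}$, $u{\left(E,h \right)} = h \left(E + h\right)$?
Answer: $2102475$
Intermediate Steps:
$f = -864$ ($f = 9 \left(-6\right) \left(- 4 \left(0 - 4\right)\right) = - 54 \left(\left(-4\right) \left(-4\right)\right) = \left(-54\right) 16 = -864$)
$- 1445 \left(f - 591\right) = - 1445 \left(-864 - 591\right) = \left(-1445\right) \left(-1455\right) = 2102475$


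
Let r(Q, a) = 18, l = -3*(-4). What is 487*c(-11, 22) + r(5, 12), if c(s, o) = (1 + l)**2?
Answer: 82321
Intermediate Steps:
l = 12
c(s, o) = 169 (c(s, o) = (1 + 12)**2 = 13**2 = 169)
487*c(-11, 22) + r(5, 12) = 487*169 + 18 = 82303 + 18 = 82321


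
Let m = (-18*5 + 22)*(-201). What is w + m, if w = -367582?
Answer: -353914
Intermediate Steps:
m = 13668 (m = (-90 + 22)*(-201) = -68*(-201) = 13668)
w + m = -367582 + 13668 = -353914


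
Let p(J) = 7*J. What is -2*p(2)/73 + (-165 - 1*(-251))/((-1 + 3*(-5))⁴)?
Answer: -914365/2392064 ≈ -0.38225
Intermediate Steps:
-2*p(2)/73 + (-165 - 1*(-251))/((-1 + 3*(-5))⁴) = -14*2/73 + (-165 - 1*(-251))/((-1 + 3*(-5))⁴) = -2*14*(1/73) + (-165 + 251)/((-1 - 15)⁴) = -28*1/73 + 86/((-16)⁴) = -28/73 + 86/65536 = -28/73 + 86*(1/65536) = -28/73 + 43/32768 = -914365/2392064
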